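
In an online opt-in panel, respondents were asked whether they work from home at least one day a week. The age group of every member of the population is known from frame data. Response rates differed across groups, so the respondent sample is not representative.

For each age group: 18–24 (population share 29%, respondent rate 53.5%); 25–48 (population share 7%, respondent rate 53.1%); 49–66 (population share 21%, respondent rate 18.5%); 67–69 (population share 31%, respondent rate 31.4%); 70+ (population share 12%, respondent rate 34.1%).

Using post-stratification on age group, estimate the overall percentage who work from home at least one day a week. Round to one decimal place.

Each cell contributes population-share × respondent value:
  18–24: 0.29 × 53.5 = 15.515
  25–48: 0.07 × 53.1 = 3.717
  49–66: 0.21 × 18.5 = 3.885
  67–69: 0.31 × 31.4 = 9.734
  70+: 0.12 × 34.1 = 4.092
Post-stratified estimate = 36.943 → 36.9%.

36.9%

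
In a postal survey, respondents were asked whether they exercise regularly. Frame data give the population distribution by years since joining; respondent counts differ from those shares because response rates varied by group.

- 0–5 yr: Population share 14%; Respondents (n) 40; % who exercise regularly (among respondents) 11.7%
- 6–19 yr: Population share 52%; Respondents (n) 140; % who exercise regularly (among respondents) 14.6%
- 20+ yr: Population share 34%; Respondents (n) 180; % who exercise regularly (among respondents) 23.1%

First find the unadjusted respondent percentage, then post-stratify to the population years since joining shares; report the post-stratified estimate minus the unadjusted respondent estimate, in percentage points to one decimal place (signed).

Unadjusted (pooled respondent) estimate weights by respondent counts:
  (40/360)×11.7 + (140/360)×14.6 + (180/360)×23.1 = 18.5278%
Reweighting by population years since joining shares:
  0.14×11.7 + 0.52×14.6 + 0.34×23.1 = 17.084%
Difference = 17.084 − 18.5278 = -1.4438 pp.

-1.4 percentage points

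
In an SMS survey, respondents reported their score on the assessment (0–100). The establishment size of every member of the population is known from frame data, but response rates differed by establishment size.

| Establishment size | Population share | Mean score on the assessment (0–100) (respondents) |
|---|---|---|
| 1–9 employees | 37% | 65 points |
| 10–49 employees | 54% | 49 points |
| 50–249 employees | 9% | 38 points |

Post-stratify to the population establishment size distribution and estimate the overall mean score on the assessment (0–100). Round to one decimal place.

Reweight to the known establishment size distribution:
  1–9 employees: 0.37 × 65 = 24.05
  10–49 employees: 0.54 × 49 = 26.46
  50–249 employees: 0.09 × 38 = 3.42
Post-stratified estimate = 53.93 → 53.9.

53.9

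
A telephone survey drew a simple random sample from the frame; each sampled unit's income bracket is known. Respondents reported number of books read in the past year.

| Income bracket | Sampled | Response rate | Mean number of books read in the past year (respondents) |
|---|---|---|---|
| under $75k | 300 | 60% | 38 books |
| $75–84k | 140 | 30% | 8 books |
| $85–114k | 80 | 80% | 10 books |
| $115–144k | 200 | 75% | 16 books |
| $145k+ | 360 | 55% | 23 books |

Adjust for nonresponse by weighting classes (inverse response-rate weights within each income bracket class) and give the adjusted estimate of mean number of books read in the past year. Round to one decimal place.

23.0

With weight = n_sampled/n_responded per class, the weighted class total is n_sampled:
  under $75k: 300 × 38 = 11,400
  $75–84k: 140 × 8 = 1120
  $85–114k: 80 × 10 = 800
  $115–144k: 200 × 16 = 3200
  $145k+: 360 × 23 = 8280
Adjusted estimate = 24,800 / 1,080 = 22.963 → 23.0.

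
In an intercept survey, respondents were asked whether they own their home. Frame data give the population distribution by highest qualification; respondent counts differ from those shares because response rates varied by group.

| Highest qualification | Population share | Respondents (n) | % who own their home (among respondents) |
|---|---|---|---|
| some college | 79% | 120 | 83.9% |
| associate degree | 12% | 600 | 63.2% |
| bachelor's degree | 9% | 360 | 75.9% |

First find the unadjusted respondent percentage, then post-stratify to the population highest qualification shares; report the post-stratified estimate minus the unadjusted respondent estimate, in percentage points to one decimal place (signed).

Without adjustment, the pooled respondent share is:
  (120/1080)×83.9 + (600/1080)×63.2 + (360/1080)×75.9 = 69.7333%
Reweighting by population highest qualification shares:
  0.79×83.9 + 0.12×63.2 + 0.09×75.9 = 80.696%
Difference = 80.696 − 69.7333 = 10.9627 pp.

+11.0 percentage points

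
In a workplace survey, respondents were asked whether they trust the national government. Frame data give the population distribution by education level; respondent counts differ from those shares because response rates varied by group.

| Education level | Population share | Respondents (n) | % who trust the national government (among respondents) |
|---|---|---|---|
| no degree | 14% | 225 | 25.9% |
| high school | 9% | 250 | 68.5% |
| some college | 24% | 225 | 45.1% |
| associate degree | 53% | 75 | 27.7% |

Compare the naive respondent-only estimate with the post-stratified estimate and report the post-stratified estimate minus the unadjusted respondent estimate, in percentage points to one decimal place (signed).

Without adjustment, the pooled respondent share is:
  (225/775)×25.9 + (250/775)×68.5 + (225/775)×45.1 + (75/775)×27.7 = 45.3903%
Post-stratifying to population shares instead:
  0.14×25.9 + 0.09×68.5 + 0.24×45.1 + 0.53×27.7 = 35.296%
Difference = 35.296 − 45.3903 = -10.0943 pp.

-10.1 percentage points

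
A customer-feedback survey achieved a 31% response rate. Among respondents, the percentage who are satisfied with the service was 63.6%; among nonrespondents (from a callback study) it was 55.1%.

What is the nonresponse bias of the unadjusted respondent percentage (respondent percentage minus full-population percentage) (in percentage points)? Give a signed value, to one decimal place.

+5.9 percentage points

Nonresponse fraction = 1 − 0.31 = 0.69.
Bias = (nonresponse fraction) × (respondent percentage − nonrespondent percentage)
     = 0.69 × (63.6 − 55.1) = 0.69 × 8.5 = 5.865.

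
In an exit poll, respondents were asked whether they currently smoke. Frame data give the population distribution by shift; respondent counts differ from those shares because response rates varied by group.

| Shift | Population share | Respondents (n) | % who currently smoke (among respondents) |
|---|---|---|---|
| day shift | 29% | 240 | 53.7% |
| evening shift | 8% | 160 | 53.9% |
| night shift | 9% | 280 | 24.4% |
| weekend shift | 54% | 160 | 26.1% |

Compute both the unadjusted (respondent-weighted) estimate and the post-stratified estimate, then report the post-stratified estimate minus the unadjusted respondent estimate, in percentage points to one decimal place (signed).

Without adjustment, the pooled respondent share is:
  (240/840)×53.7 + (160/840)×53.9 + (280/840)×24.4 + (160/840)×26.1 = 38.7143%
Post-stratifying to population shares instead:
  0.29×53.7 + 0.08×53.9 + 0.09×24.4 + 0.54×26.1 = 36.175%
Difference = 36.175 − 38.7143 = -2.5393 pp.

-2.5 percentage points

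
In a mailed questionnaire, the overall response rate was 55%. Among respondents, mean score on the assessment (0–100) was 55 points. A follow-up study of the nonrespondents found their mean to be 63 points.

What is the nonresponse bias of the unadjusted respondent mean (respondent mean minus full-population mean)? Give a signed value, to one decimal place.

Nonresponse fraction = 1 − 0.55 = 0.45.
Bias = (nonresponse fraction) × (respondent mean − nonrespondent mean)
     = 0.45 × (55 − 63) = 0.45 × -8 = -3.6.

-3.6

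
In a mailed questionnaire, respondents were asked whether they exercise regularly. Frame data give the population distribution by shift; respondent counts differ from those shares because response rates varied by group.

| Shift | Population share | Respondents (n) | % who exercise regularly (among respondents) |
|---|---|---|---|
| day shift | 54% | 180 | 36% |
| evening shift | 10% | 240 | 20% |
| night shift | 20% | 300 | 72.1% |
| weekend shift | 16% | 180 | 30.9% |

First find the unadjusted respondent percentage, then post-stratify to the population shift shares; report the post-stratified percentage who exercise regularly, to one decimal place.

Without adjustment, the pooled respondent share is:
  (180/900)×36 + (240/900)×20 + (300/900)×72.1 + (180/900)×30.9 = 42.7467%
Reweighting by population shift shares:
  0.54×36 + 0.1×20 + 0.2×72.1 + 0.16×30.9 = 40.804%

40.8%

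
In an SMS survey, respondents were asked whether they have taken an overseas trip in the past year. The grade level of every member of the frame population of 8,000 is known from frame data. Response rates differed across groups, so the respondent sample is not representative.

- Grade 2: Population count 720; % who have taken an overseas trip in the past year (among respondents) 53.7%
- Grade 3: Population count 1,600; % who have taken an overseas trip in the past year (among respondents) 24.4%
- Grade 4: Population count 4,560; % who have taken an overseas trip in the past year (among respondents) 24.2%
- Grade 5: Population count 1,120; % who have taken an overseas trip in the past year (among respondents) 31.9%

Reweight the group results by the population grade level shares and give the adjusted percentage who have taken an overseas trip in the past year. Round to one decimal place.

28.0%

Each cell contributes population-share × respondent value:
  Grade 2: (720/8,000) × 53.7 = 4.833
  Grade 3: (1,600/8,000) × 24.4 = 4.88
  Grade 4: (4,560/8,000) × 24.2 = 13.794
  Grade 5: (1,120/8,000) × 31.9 = 4.466
Post-stratified estimate = 27.973 → 28.0%.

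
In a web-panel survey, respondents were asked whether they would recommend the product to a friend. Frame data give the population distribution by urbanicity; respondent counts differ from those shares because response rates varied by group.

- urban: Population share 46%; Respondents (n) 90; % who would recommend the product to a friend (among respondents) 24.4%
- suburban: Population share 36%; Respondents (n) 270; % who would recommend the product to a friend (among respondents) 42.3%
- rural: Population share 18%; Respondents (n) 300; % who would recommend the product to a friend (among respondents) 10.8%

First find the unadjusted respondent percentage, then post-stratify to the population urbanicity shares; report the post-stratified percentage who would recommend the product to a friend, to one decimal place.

28.4%

Unadjusted (pooled respondent) estimate weights by respondent counts:
  (90/660)×24.4 + (270/660)×42.3 + (300/660)×10.8 = 25.5409%
Reweighting by population urbanicity shares:
  0.46×24.4 + 0.36×42.3 + 0.18×10.8 = 28.396%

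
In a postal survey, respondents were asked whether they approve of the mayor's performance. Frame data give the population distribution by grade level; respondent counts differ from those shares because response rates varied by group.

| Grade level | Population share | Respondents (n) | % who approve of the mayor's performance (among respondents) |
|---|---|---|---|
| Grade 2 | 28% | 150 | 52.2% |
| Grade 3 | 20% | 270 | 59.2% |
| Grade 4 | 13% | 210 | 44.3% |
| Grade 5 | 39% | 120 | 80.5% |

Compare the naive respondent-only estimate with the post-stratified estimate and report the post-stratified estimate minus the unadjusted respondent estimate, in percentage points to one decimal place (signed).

+6.6 percentage points

Without adjustment, the pooled respondent share is:
  (150/750)×52.2 + (270/750)×59.2 + (210/750)×44.3 + (120/750)×80.5 = 57.036%
Post-stratified estimate weights by population shares:
  0.28×52.2 + 0.2×59.2 + 0.13×44.3 + 0.39×80.5 = 63.61%
Difference = 63.61 − 57.036 = 6.574 pp.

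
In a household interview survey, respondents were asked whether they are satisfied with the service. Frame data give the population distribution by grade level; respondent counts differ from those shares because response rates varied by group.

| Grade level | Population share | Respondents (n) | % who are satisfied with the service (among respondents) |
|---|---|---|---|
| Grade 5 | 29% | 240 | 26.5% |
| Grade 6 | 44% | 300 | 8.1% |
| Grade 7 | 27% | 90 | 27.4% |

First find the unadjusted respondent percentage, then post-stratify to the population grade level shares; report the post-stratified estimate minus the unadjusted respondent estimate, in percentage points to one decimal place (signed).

+0.8 percentage points

Naive respondent-only estimate (weights = respondent counts):
  (240/630)×26.5 + (300/630)×8.1 + (90/630)×27.4 = 17.8667%
Post-stratifying to population shares instead:
  0.29×26.5 + 0.44×8.1 + 0.27×27.4 = 18.647%
Difference = 18.647 − 17.8667 = 0.7803 pp.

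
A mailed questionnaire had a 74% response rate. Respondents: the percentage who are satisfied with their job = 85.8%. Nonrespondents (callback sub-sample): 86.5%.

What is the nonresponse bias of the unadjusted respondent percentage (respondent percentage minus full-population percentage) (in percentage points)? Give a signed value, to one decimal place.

-0.2 percentage points

Nonresponse fraction = 1 − 0.74 = 0.26.
Bias = (nonresponse fraction) × (respondent percentage − nonrespondent percentage)
     = 0.26 × (85.8 − 86.5) = 0.26 × -0.7 = -0.182.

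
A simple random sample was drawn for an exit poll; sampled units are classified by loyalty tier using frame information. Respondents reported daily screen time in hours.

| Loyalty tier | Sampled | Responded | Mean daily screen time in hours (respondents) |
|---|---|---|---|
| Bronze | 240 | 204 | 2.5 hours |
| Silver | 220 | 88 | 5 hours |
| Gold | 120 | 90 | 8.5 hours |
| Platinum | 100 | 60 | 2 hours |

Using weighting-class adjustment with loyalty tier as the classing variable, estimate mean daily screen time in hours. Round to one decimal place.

Response rates by class: Bronze 204/240 = 85%, Silver 88/220 = 40%, Gold 90/120 = 75%, Platinum 60/100 = 60%.
Inverse-response-rate weighting restores each class to its sampled count, so class totals weight by n_sampled:
  Bronze: 240 × 2.5 = 600
  Silver: 220 × 5 = 1100
  Gold: 120 × 8.5 = 1020
  Platinum: 100 × 2 = 200
Adjusted estimate = 2920 / 680 = 4.29412 → 4.3.

4.3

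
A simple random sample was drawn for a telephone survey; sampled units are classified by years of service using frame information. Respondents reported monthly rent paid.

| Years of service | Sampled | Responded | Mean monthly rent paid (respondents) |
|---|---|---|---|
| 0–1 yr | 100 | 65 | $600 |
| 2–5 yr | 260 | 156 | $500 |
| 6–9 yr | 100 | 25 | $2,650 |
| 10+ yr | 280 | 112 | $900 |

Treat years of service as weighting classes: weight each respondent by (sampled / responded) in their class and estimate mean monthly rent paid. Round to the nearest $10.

$960

Class response rates: 0–1 yr 65/100 = 65%, 2–5 yr 156/260 = 60%, 6–9 yr 25/100 = 25%, 10+ yr 112/280 = 40%.
Each respondent's weight = sampled/responded in their class; summing within a class gives n_sampled, so:
  0–1 yr: 100 × 600 = 60,000
  2–5 yr: 260 × 500 = 130,000
  6–9 yr: 100 × 2650 = 265,000
  10+ yr: 280 × 900 = 252,000
Adjusted estimate = 707,000 / 740 = 955.405 → $960.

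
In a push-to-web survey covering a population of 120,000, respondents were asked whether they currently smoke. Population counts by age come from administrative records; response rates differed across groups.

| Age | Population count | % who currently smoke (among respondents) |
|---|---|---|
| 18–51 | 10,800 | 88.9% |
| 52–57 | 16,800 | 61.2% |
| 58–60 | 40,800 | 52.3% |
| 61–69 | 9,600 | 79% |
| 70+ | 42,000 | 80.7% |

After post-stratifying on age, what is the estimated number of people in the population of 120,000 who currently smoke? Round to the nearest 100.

Each cell contributes its population count × the respondent rate:
  18–51: 10,800 × 88.9% = 9601.2
  52–57: 16,800 × 61.2% = 10281.6
  58–60: 40,800 × 52.3% = 21338.4
  61–69: 9,600 × 79% = 7584
  70+: 42,000 × 80.7% = 33,894
Estimated total = 82699.2 → 82,700.

82,700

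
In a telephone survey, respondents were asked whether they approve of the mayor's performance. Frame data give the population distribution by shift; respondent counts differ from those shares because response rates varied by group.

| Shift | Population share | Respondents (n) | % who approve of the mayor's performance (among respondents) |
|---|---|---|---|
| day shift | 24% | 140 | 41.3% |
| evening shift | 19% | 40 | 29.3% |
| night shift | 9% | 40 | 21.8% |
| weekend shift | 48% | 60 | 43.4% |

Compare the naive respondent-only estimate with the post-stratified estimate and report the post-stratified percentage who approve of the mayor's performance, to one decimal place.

38.3%

Without adjustment, the pooled respondent share is:
  (140/280)×41.3 + (40/280)×29.3 + (40/280)×21.8 + (60/280)×43.4 = 37.25%
Reweighting by population shift shares:
  0.24×41.3 + 0.19×29.3 + 0.09×21.8 + 0.48×43.4 = 38.273%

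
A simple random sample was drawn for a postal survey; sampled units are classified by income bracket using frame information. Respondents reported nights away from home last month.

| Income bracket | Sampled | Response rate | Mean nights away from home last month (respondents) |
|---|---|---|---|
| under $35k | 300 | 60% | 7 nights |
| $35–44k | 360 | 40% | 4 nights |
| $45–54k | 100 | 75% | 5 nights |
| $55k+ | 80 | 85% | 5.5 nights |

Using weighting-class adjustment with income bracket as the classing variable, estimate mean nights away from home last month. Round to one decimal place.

5.3

Inverse-response-rate weighting restores each class to its sampled count, so class totals weight by n_sampled:
  under $35k: 300 × 7 = 2100
  $35–44k: 360 × 4 = 1440
  $45–54k: 100 × 5 = 500
  $55k+: 80 × 5.5 = 440
Adjusted estimate = 4480 / 840 = 5.33333 → 5.3.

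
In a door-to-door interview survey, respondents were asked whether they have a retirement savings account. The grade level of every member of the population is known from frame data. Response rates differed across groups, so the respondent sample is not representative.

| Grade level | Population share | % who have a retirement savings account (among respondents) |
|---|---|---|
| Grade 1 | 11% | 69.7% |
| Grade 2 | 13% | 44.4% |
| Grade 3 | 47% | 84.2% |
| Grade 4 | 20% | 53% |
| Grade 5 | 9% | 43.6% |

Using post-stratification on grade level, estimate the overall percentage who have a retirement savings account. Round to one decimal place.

Each cell contributes population-share × respondent value:
  Grade 1: 0.11 × 69.7 = 7.667
  Grade 2: 0.13 × 44.4 = 5.772
  Grade 3: 0.47 × 84.2 = 39.574
  Grade 4: 0.2 × 53 = 10.6
  Grade 5: 0.09 × 43.6 = 3.924
Post-stratified estimate = 67.537 → 67.5%.

67.5%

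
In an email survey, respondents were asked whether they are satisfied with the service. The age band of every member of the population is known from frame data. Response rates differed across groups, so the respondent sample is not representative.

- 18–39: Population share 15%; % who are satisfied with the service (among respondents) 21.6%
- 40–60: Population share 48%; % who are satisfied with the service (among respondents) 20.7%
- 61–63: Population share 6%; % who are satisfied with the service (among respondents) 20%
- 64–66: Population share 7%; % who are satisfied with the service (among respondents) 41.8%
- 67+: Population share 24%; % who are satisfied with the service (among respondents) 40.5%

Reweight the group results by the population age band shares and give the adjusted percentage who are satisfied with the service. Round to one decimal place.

Weight each group's respondent value by its population share:
  18–39: 0.15 × 21.6 = 3.24
  40–60: 0.48 × 20.7 = 9.936
  61–63: 0.06 × 20 = 1.2
  64–66: 0.07 × 41.8 = 2.926
  67+: 0.24 × 40.5 = 9.72
Post-stratified estimate = 27.022 → 27.0%.

27.0%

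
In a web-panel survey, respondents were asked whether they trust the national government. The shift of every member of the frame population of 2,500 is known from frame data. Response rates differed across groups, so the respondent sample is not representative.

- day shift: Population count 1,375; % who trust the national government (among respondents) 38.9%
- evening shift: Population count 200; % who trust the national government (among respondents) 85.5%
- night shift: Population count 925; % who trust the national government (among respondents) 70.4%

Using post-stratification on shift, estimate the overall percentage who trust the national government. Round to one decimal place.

54.3%

Each cell contributes population-share × respondent value:
  day shift: (1,375/2,500) × 38.9 = 21.395
  evening shift: (200/2,500) × 85.5 = 6.84
  night shift: (925/2,500) × 70.4 = 26.048
Post-stratified estimate = 54.283 → 54.3%.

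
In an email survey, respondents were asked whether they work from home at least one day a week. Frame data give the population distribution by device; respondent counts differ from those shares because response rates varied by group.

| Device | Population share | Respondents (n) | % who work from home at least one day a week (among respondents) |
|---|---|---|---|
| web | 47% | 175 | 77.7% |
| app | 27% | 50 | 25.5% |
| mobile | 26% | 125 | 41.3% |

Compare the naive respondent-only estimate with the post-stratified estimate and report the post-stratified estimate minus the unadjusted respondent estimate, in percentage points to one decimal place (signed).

Unadjusted (pooled respondent) estimate weights by respondent counts:
  (175/350)×77.7 + (50/350)×25.5 + (125/350)×41.3 = 57.2429%
Post-stratified estimate weights by population shares:
  0.47×77.7 + 0.27×25.5 + 0.26×41.3 = 54.142%
Difference = 54.142 − 57.2429 = -3.1009 pp.

-3.1 percentage points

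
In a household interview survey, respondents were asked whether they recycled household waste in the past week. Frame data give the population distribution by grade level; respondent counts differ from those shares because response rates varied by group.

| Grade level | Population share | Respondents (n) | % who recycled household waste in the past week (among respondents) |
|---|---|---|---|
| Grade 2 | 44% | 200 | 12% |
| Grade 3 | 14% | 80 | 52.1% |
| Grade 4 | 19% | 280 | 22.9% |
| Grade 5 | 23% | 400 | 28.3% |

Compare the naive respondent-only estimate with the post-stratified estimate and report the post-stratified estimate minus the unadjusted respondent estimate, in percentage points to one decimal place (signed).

-1.9 percentage points

Naive respondent-only estimate (weights = respondent counts):
  (200/960)×12 + (80/960)×52.1 + (280/960)×22.9 + (400/960)×28.3 = 25.3125%
Reweighting by population grade level shares:
  0.44×12 + 0.14×52.1 + 0.19×22.9 + 0.23×28.3 = 23.434%
Difference = 23.434 − 25.3125 = -1.8785 pp.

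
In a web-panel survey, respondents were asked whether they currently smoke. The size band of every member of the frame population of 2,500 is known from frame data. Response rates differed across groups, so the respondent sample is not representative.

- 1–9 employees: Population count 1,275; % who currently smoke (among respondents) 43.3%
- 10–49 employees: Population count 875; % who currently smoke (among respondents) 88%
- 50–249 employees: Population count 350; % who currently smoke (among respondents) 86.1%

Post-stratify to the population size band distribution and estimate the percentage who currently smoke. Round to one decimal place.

Reweight to the known size band distribution:
  1–9 employees: (1,275/2,500) × 43.3 = 22.083
  10–49 employees: (875/2,500) × 88 = 30.8
  50–249 employees: (350/2,500) × 86.1 = 12.054
Post-stratified estimate = 64.937 → 64.9%.

64.9%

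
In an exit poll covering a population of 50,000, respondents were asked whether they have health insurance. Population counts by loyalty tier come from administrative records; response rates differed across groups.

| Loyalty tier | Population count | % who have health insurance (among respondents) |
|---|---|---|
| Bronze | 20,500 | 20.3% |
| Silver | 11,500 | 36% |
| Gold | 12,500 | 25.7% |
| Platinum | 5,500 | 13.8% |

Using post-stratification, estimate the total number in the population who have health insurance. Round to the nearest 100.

12,300

Apply each group's respondent rate to its population count:
  Bronze: 20,500 × 20.3% = 4161.5
  Silver: 11,500 × 36% = 4140
  Gold: 12,500 × 25.7% = 3212.5
  Platinum: 5,500 × 13.8% = 759
Estimated total = 12,273 → 12,300.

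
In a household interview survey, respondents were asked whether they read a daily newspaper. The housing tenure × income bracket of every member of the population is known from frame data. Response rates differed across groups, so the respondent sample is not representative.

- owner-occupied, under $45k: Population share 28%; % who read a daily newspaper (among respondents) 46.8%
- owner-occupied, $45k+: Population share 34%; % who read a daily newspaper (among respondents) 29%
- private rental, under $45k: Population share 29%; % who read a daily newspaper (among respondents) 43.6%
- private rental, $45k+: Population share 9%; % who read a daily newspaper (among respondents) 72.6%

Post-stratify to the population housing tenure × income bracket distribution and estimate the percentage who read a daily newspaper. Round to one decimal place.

Weight each group's respondent value by its population share:
  owner-occupied, under $45k: 0.28 × 46.8 = 13.104
  owner-occupied, $45k+: 0.34 × 29 = 9.86
  private rental, under $45k: 0.29 × 43.6 = 12.644
  private rental, $45k+: 0.09 × 72.6 = 6.534
Post-stratified estimate = 42.142 → 42.1%.

42.1%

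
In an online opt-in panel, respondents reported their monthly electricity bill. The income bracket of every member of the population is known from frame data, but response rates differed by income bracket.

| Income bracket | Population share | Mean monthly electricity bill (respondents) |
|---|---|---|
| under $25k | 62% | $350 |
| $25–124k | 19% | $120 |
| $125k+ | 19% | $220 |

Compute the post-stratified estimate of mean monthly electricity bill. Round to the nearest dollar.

Post-stratification weights by population share, not respondent share:
  under $25k: 0.62 × 350 = 217
  $25–124k: 0.19 × 120 = 22.8
  $125k+: 0.19 × 220 = 41.8
Post-stratified estimate = 281.6 → $282.

$282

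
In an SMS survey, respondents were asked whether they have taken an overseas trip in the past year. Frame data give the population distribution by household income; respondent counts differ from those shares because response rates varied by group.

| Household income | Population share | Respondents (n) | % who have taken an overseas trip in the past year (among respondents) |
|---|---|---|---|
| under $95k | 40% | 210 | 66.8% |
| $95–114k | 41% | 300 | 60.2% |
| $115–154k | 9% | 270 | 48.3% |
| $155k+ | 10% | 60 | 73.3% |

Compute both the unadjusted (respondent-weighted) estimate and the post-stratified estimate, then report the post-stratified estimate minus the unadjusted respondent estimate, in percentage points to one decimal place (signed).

+4.1 percentage points

Naive respondent-only estimate (weights = respondent counts):
  (210/840)×66.8 + (300/840)×60.2 + (270/840)×48.3 + (60/840)×73.3 = 58.9607%
Post-stratified estimate weights by population shares:
  0.4×66.8 + 0.41×60.2 + 0.09×48.3 + 0.1×73.3 = 63.079%
Difference = 63.079 − 58.9607 = 4.1183 pp.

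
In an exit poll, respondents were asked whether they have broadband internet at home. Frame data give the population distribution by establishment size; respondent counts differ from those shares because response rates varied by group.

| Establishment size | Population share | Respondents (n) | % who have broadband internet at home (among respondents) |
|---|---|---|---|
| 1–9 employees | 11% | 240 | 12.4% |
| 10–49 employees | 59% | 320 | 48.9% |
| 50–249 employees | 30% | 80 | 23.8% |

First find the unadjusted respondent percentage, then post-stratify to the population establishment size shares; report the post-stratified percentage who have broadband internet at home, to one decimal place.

37.4%

Naive respondent-only estimate (weights = respondent counts):
  (240/640)×12.4 + (320/640)×48.9 + (80/640)×23.8 = 32.075%
Post-stratified estimate weights by population shares:
  0.11×12.4 + 0.59×48.9 + 0.3×23.8 = 37.355%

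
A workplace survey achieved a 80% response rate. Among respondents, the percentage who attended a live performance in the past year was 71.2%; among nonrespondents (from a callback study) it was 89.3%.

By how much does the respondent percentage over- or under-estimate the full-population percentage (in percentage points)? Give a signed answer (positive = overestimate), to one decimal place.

-3.6 percentage points

Nonresponse fraction = 1 − 0.8 = 0.2.
Bias = (nonresponse fraction) × (respondent percentage − nonrespondent percentage)
     = 0.2 × (71.2 − 89.3) = 0.2 × -18.1 = -3.62.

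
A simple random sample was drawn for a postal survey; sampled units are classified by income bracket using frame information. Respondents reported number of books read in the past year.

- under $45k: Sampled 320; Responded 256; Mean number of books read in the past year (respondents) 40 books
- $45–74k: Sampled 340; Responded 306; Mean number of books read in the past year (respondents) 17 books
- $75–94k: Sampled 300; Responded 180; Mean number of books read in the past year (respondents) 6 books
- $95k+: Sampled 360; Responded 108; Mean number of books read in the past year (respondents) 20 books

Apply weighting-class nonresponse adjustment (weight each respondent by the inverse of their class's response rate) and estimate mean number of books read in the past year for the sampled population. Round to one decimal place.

20.9

Class response rates: under $45k 256/320 = 80%, $45–74k 306/340 = 90%, $75–94k 180/300 = 60%, $95k+ 108/360 = 30%.
Each respondent's weight = sampled/responded in their class; summing within a class gives n_sampled, so:
  under $45k: 320 × 40 = 12,800
  $45–74k: 340 × 17 = 5780
  $75–94k: 300 × 6 = 1800
  $95k+: 360 × 20 = 7200
Adjusted estimate = 27,580 / 1,320 = 20.8939 → 20.9.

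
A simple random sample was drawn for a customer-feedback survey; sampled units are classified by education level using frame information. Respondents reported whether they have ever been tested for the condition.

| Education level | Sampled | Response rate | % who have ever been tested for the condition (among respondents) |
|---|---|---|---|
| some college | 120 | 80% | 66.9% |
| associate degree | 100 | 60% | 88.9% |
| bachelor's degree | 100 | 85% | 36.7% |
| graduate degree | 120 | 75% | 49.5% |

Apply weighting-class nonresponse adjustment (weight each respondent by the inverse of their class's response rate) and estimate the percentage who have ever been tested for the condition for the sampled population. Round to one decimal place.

60.3%

Weighting each respondent by the inverse class response rate inflates each class back to its sampled size, so the class weight is n_sampled:
  some college: 120 × 66.9 = 8028
  associate degree: 100 × 88.9 = 8890
  bachelor's degree: 100 × 36.7 = 3670
  graduate degree: 120 × 49.5 = 5940
Adjusted estimate = 26,528 / 440 = 60.2909 → 60.3%.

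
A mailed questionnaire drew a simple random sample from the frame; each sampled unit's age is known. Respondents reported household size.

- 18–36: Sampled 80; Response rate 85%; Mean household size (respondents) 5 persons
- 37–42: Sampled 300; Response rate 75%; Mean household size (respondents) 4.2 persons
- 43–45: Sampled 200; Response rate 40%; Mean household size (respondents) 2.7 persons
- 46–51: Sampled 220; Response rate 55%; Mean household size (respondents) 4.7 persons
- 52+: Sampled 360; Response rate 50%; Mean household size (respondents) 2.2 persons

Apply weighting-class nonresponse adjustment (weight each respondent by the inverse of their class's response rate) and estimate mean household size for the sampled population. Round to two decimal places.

3.47

Weighting each respondent by the inverse class response rate inflates each class back to its sampled size, so the class weight is n_sampled:
  18–36: 80 × 5 = 400
  37–42: 300 × 4.2 = 1260
  43–45: 200 × 2.7 = 540
  46–51: 220 × 4.7 = 1034
  52+: 360 × 2.2 = 792
Adjusted estimate = 4026 / 1,160 = 3.47069 → 3.47.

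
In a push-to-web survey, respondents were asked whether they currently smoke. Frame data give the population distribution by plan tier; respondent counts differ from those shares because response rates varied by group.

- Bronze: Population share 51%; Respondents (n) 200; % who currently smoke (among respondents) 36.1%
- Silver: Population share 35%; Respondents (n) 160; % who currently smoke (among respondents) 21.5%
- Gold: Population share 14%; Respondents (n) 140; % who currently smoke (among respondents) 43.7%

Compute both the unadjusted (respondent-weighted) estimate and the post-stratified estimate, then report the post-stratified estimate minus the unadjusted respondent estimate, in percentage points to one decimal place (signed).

-1.5 percentage points

Naive respondent-only estimate (weights = respondent counts):
  (200/500)×36.1 + (160/500)×21.5 + (140/500)×43.7 = 33.556%
Post-stratifying to population shares instead:
  0.51×36.1 + 0.35×21.5 + 0.14×43.7 = 32.054%
Difference = 32.054 − 33.556 = -1.502 pp.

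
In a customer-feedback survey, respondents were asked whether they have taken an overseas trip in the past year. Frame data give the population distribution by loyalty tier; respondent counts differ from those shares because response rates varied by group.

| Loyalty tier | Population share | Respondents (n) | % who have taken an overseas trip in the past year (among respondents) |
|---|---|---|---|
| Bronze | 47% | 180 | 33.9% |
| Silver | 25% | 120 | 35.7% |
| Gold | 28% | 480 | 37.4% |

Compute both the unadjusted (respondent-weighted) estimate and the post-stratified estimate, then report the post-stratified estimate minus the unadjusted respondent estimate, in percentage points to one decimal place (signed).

-1.0 percentage points

Unadjusted (pooled respondent) estimate weights by respondent counts:
  (180/780)×33.9 + (120/780)×35.7 + (480/780)×37.4 = 36.3308%
Reweighting by population loyalty tier shares:
  0.47×33.9 + 0.25×35.7 + 0.28×37.4 = 35.33%
Difference = 35.33 − 36.3308 = -1.0008 pp.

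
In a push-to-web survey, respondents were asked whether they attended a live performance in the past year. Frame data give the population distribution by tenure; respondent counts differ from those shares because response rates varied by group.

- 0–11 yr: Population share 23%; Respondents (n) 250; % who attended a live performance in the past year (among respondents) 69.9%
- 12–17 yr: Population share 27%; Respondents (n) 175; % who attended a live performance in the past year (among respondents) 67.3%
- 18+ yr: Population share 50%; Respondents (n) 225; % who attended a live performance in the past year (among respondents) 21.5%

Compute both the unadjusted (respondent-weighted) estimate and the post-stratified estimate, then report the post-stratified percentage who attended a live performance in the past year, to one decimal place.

45.0%

Without adjustment, the pooled respondent share is:
  (250/650)×69.9 + (175/650)×67.3 + (225/650)×21.5 = 52.4462%
Post-stratifying to population shares instead:
  0.23×69.9 + 0.27×67.3 + 0.5×21.5 = 44.998%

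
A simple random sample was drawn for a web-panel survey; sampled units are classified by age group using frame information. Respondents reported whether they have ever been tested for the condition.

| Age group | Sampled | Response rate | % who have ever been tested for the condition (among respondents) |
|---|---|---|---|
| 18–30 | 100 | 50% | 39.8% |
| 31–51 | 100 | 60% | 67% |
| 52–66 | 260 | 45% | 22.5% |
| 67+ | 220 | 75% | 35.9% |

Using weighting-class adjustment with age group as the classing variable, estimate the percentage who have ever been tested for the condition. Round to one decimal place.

With weight = n_sampled/n_responded per class, the weighted class total is n_sampled:
  18–30: 100 × 39.8 = 3980
  31–51: 100 × 67 = 6700
  52–66: 260 × 22.5 = 5850
  67+: 220 × 35.9 = 7898
Adjusted estimate = 24,428 / 680 = 35.9235 → 35.9%.

35.9%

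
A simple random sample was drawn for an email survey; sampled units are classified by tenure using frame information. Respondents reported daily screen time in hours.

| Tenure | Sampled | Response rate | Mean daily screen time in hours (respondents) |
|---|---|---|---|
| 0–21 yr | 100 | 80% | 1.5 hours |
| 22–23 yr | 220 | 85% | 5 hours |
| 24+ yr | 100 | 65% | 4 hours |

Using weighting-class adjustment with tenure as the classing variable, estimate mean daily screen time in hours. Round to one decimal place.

Inverse-response-rate weighting restores each class to its sampled count, so class totals weight by n_sampled:
  0–21 yr: 100 × 1.5 = 150
  22–23 yr: 220 × 5 = 1100
  24+ yr: 100 × 4 = 400
Adjusted estimate = 1650 / 420 = 3.92857 → 3.9.

3.9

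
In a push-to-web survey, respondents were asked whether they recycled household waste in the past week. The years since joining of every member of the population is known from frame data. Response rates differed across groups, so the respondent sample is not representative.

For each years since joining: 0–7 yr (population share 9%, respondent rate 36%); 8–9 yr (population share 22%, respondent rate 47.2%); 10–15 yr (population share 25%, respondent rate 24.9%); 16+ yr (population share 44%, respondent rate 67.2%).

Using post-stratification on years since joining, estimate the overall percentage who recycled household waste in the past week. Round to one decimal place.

Post-stratification weights by population share, not respondent share:
  0–7 yr: 0.09 × 36 = 3.24
  8–9 yr: 0.22 × 47.2 = 10.384
  10–15 yr: 0.25 × 24.9 = 6.225
  16+ yr: 0.44 × 67.2 = 29.568
Post-stratified estimate = 49.417 → 49.4%.

49.4%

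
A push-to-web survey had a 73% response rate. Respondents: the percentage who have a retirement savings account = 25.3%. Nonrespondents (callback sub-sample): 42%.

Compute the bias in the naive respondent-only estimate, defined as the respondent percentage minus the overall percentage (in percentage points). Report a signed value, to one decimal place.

Nonresponse fraction = 1 − 0.73 = 0.27.
Bias = (nonresponse fraction) × (respondent percentage − nonrespondent percentage)
     = 0.27 × (25.3 − 42) = 0.27 × -16.7 = -4.509.

-4.5 percentage points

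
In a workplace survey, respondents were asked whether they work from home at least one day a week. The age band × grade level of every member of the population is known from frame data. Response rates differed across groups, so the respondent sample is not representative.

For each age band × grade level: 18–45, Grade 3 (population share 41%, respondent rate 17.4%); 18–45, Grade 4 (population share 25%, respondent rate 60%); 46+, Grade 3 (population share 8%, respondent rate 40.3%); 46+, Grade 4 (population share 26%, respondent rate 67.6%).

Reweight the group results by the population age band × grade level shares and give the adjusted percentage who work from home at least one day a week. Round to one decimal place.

Weight each group's respondent value by its population share:
  18–45, Grade 3: 0.41 × 17.4 = 7.134
  18–45, Grade 4: 0.25 × 60 = 15
  46+, Grade 3: 0.08 × 40.3 = 3.224
  46+, Grade 4: 0.26 × 67.6 = 17.576
Post-stratified estimate = 42.934 → 42.9%.

42.9%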